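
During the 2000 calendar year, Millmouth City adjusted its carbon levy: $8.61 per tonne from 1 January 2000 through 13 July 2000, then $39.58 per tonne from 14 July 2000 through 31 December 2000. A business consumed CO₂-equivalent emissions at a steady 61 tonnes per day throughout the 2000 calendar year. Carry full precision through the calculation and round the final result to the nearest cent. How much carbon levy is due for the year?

1 January – 13 July 2000: 195 days × 61 tonnes/day = 11,895 tonnes at $8.61/tonne → $102,415.95
14 July – 31 December 2000: 171 days × 61 tonnes/day = 10,431 tonnes at $39.58/tonne → $412,858.98

$515,274.93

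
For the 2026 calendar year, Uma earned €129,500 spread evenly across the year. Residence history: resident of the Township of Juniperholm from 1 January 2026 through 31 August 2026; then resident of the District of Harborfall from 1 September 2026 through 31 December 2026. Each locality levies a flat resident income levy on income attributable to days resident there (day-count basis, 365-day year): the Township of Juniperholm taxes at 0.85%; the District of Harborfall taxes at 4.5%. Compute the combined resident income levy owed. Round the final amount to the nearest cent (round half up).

€2,680.65

The Township of Juniperholm, 1 January – 31 August 2026: 243 days → €129,500 × 0.85% × 243/365 = €732.8281
The District of Harborfall, 1 September – 31 December 2026: 122 days → €129,500 × 4.5% × 122/365 = €1,947.8219
Total = €2,680.6500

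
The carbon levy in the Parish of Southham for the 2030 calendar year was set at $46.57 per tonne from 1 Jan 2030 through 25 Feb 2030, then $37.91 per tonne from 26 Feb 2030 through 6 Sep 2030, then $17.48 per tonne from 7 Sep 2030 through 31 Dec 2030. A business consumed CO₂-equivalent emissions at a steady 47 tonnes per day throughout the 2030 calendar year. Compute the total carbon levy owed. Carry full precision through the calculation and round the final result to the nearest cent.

1 Jan – 25 Feb 2030: 56 days × 47 tonnes/day = 2,632 tonnes at $46.57/tonne → $122572.24
26 Feb – 6 Sep 2030: 193 days × 47 tonnes/day = 9,071 tonnes at $37.91/tonne → $343881.61
7 Sep – 31 Dec 2030: 116 days × 47 tonnes/day = 5,452 tonnes at $17.48/tonne → $95300.96

$561754.81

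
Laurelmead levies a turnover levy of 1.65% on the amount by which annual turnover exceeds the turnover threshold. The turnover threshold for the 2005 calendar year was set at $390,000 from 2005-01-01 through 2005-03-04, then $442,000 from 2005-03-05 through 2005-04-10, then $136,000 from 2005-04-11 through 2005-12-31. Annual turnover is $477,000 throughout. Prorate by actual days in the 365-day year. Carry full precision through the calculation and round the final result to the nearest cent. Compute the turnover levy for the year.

2005-01-01 to 2005-03-04: 63 days, exemption $390,000 → ($477,000 − $390,000) × 1.65% × 63/365 = $247.7712
2005-03-05 to 2005-04-10: 37 days, exemption $442,000 → ($477,000 − $442,000) × 1.65% × 37/365 = $58.5411
2005-04-11 to 2005-12-31: 265 days, exemption $136,000 → ($477,000 − $136,000) × 1.65% × 265/365 = $4,084.9932
Total = $4,391.3055

$4,391.31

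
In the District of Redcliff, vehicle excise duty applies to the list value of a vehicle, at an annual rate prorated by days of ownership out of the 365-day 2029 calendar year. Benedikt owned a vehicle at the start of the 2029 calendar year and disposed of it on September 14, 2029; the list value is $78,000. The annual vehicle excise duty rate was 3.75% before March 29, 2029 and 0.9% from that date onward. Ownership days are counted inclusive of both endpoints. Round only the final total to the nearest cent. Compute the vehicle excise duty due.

January 1 – March 28, 2029: 87 days at 3.75% → $78,000 × 3.75% × 87/365 = $697.1918
March 29 – September 14, 2029: 170 days at 0.9% → $78,000 × 0.9% × 170/365 = $326.9589
Total = $1,024.1507

$1,024.15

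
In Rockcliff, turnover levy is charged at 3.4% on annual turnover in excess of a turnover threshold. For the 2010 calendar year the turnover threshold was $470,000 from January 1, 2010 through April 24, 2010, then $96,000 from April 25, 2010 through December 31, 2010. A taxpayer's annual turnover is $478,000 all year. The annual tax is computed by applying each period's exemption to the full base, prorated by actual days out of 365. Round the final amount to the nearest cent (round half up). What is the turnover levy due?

$9,016.43

January 1 – April 24, 2010: 114 days, exemption $470,000 → ($478,000 − $470,000) × 3.4% × 114/365 = $84.9534
April 25 – December 31, 2010: 251 days, exemption $96,000 → ($478,000 − $96,000) × 3.4% × 251/365 = $8,931.4740
Total = $9,016.4274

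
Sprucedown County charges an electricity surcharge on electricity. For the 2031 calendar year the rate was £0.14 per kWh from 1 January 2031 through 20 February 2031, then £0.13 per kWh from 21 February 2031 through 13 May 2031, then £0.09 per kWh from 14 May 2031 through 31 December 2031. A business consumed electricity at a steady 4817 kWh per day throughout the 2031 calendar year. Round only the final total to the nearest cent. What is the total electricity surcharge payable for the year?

£186,321.56

1 January – 20 February 2031: 51 days × 4817 kWh/day = 245,667 kWh at £0.14/kWh → £34,393.38
21 February – 13 May 2031: 82 days × 4817 kWh/day = 394,994 kWh at £0.13/kWh → £51,349.22
14 May – 31 December 2031: 232 days × 4817 kWh/day = 1,117,544 kWh at £0.09/kWh → £100,578.96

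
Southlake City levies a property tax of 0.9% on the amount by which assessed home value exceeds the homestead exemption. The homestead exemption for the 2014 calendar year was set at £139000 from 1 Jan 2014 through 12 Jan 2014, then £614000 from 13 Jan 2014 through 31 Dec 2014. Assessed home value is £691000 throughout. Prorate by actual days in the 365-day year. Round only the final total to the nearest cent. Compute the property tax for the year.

1 Jan – 12 Jan 2014: 12 days, exemption £139000 → (£691000 − £139000) × 0.9% × 12/365 = £163.3315
13 Jan – 31 Dec 2014: 353 days, exemption £614000 → (£691000 − £614000) × 0.9% × 353/365 = £670.2164
Total = £833.5479

£833.55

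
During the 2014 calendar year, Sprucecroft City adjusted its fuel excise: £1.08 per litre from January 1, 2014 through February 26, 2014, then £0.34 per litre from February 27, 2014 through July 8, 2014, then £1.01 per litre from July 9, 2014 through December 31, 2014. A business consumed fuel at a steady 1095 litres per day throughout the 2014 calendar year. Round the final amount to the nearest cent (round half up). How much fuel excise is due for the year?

£311,199.00

January 1 – February 26, 2014: 57 days × 1095 litres/day = 62,415 litres at £1.08/litre → £67,408.20
February 27 – July 8, 2014: 132 days × 1095 litres/day = 144,540 litres at £0.34/litre → £49,143.60
July 9 – December 31, 2014: 176 days × 1095 litres/day = 192,720 litres at £1.01/litre → £194,647.20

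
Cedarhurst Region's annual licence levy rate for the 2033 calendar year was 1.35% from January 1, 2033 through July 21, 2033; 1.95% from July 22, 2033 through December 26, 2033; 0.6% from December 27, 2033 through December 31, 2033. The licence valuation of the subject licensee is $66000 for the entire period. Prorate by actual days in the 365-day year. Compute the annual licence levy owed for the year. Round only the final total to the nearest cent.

January 1 – July 21, 2033: 202 days at 1.35% → $66000 × 1.35% × 202/365 = $493.1014
July 22 – December 26, 2033: 158 days at 1.95% → $66000 × 1.95% × 158/365 = $557.1123
December 27 – December 31, 2033: 5 days at 0.6% → $66000 × 0.6% × 5/365 = $5.4247
Total = $1055.6384

$1055.64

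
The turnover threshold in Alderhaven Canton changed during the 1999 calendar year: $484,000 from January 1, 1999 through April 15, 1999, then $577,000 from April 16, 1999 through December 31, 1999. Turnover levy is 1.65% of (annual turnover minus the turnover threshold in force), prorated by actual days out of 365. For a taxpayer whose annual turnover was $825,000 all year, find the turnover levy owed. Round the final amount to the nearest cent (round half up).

$4,533.43

January 1 – April 15, 1999: 105 days, exemption $484,000 → ($825,000 − $484,000) × 1.65% × 105/365 = $1,618.5822
April 16 – December 31, 1999: 260 days, exemption $577,000 → ($825,000 − $577,000) × 1.65% × 260/365 = $2,914.8493
Total = $4,533.4315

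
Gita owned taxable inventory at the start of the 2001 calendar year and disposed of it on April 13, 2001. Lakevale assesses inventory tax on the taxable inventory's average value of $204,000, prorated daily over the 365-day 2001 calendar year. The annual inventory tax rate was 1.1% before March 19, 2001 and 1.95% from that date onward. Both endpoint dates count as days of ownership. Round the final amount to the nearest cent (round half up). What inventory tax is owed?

$756.76

January 1 – March 18, 2001: 77 days at 1.1% → $204,000 × 1.1% × 77/365 = $473.3918
March 19 – April 13, 2001: 26 days at 1.95% → $204,000 × 1.95% × 26/365 = $283.3644
Total = $756.7562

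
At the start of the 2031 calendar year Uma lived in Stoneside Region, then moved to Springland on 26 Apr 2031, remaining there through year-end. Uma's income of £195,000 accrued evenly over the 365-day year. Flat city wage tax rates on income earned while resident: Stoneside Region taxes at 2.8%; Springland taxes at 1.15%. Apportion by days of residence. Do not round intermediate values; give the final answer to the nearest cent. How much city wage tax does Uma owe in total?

Stoneside Region, 1 Jan – 25 Apr 2031: 115 days → £195,000 × 2.8% × 115/365 = £1,720.2740
Springland, 26 Apr – 31 Dec 2031: 250 days → £195,000 × 1.15% × 250/365 = £1,535.9589
Total = £3,256.2329

£3,256.23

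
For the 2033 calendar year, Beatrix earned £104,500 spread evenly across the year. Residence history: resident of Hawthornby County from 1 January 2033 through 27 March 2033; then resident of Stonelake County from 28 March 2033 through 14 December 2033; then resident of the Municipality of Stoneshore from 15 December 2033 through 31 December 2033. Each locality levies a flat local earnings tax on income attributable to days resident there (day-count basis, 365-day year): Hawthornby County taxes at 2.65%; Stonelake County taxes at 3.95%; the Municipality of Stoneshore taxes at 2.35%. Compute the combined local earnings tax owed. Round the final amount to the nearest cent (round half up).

£3,729.79

Hawthornby County, 1 January – 27 March 2033: 86 days → £104,500 × 2.65% × 86/365 = £652.4808
Stonelake County, 28 March – 14 December 2033: 262 days → £104,500 × 3.95% × 262/365 = £2,962.9329
The Municipality of Stoneshore, 15 December – 31 December 2033: 17 days → £104,500 × 2.35% × 17/365 = £114.3774
Total = £3,729.7911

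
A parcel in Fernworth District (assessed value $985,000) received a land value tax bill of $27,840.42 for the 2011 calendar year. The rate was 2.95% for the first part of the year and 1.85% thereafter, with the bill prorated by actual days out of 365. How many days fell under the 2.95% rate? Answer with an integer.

324 days

Let d = days at the first rate; then 365 − d days at the second rate.
$985,000 × [2.95%·d + 1.85%·(365−d)] / 365 = $27,840.42
Solving gives d = 324, so the new rate took effect on 21 November 2011.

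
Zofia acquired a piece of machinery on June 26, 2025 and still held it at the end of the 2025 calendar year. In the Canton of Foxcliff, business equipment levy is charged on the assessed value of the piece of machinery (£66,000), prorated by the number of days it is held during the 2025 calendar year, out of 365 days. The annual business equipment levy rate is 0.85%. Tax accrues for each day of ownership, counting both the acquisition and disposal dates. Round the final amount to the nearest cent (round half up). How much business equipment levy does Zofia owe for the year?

£290.49

Days held (June 26 – December 31, 2025): 189 out of 365
Tax = £66,000 × 0.85% × 189/365 = £290.4904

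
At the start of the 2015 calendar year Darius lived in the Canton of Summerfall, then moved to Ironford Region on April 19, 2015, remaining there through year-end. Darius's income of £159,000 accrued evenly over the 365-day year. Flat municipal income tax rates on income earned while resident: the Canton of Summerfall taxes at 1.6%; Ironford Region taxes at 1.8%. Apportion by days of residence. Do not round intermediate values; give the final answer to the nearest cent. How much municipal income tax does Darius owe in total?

The Canton of Summerfall, January 1 – April 18, 2015: 108 days → £159,000 × 1.6% × 108/365 = £752.7452
Ironford Region, April 19 – December 31, 2015: 257 days → £159,000 × 1.8% × 257/365 = £2,015.1616
Total = £2,767.9068

£2,767.91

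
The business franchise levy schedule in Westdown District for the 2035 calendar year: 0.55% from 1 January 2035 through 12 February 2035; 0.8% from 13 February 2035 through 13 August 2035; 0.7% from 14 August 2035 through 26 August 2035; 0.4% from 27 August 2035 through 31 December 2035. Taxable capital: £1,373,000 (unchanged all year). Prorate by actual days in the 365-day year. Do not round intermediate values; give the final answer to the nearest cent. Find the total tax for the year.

£8,619.81

1 January – 12 February 2035: 43 days at 0.55% → £1,373,000 × 0.55% × 43/365 = £889.6288
13 February – 13 August 2035: 182 days at 0.8% → £1,373,000 × 0.8% × 182/365 = £5,476.9534
14 August – 26 August 2035: 13 days at 0.7% → £1,373,000 × 0.7% × 13/365 = £342.3096
27 August – 31 December 2035: 127 days at 0.4% → £1,373,000 × 0.4% × 127/365 = £1,910.9151
Total = £8,619.8068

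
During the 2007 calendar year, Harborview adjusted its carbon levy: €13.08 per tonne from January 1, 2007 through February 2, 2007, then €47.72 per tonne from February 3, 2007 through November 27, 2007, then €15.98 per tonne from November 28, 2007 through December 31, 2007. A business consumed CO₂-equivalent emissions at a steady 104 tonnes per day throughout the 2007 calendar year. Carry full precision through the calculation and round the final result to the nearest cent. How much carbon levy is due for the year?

€1,580,334.08

January 1 – February 2, 2007: 33 days × 104 tonnes/day = 3,432 tonnes at €13.08/tonne → €44,890.56
February 3 – November 27, 2007: 298 days × 104 tonnes/day = 30,992 tonnes at €47.72/tonne → €1,478,938.24
November 28 – December 31, 2007: 34 days × 104 tonnes/day = 3,536 tonnes at €15.98/tonne → €56,505.28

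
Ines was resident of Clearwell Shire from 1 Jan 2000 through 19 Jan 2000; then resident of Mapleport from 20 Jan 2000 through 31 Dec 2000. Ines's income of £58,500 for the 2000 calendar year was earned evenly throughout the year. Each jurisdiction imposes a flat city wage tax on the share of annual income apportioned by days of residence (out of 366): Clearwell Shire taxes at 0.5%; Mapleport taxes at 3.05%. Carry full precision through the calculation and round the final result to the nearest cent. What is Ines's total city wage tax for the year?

Clearwell Shire, 1 Jan – 19 Jan 2000: 19 days → £58,500 × 0.5% × 19/366 = £15.1844
Mapleport, 20 Jan – 31 Dec 2000: 347 days → £58,500 × 3.05% × 347/366 = £1,691.6250
Total = £1,706.8094

£1,706.81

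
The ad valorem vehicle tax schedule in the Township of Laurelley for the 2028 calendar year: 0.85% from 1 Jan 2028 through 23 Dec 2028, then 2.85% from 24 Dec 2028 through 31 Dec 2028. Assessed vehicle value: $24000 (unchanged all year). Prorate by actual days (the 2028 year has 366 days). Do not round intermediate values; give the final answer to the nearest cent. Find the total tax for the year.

1 Jan – 23 Dec 2028: 358 days at 0.85% → $24000 × 0.85% × 358/366 = $199.5410
24 Dec – 31 Dec 2028: 8 days at 2.85% → $24000 × 2.85% × 8/366 = $14.9508
Total = $214.4918

$214.49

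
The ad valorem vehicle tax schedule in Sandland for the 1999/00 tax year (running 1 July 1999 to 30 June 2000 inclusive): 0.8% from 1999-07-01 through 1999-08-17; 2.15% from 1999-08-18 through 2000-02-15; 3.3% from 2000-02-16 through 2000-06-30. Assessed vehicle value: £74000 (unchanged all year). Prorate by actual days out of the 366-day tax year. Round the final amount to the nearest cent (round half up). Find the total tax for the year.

1999-07-01 to 1999-08-17: 48 days at 0.8% → £74000 × 0.8% × 48/366 = £77.6393
1999-08-18 to 2000-02-15: 182 days at 2.15% → £74000 × 2.15% × 182/366 = £791.1530
2000-02-16 to 2000-06-30: 136 days at 3.3% → £74000 × 3.3% × 136/366 = £907.4098
Total = £1776.2022

£1776.20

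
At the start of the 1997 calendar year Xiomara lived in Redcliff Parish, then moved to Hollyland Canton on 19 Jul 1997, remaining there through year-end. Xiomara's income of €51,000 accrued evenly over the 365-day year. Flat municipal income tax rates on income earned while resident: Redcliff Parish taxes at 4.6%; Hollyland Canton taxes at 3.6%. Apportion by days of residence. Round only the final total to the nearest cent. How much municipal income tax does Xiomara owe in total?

Redcliff Parish, 1 Jan – 18 Jul 1997: 199 days → €51,000 × 4.6% × 199/365 = €1,279.0521
Hollyland Canton, 19 Jul – 31 Dec 1997: 166 days → €51,000 × 3.6% × 166/365 = €835.0027
Total = €2,114.0548

€2,114.05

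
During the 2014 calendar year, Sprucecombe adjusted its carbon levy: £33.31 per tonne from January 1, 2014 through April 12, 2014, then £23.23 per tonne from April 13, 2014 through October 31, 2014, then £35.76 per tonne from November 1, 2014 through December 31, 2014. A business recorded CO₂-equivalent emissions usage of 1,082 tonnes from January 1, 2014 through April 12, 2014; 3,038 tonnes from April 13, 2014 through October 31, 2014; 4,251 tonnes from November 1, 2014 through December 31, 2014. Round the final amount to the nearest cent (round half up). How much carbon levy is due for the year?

January 1 – April 12, 2014: 1,082 tonnes at £33.31/tonne → £36041.42
April 13 – October 31, 2014: 3,038 tonnes at £23.23/tonne → £70572.74
November 1 – December 31, 2014: 4,251 tonnes at £35.76/tonne → £152015.76

£258629.92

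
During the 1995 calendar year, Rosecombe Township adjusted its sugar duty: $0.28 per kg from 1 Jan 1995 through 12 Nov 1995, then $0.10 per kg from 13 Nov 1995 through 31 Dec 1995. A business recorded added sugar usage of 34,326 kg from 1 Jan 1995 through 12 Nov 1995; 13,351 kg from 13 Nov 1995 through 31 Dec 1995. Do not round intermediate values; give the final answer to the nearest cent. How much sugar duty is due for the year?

$10946.38

1 Jan – 12 Nov 1995: 34,326 kg at $0.28/kg → $9611.28
13 Nov – 31 Dec 1995: 13,351 kg at $0.10/kg → $1335.10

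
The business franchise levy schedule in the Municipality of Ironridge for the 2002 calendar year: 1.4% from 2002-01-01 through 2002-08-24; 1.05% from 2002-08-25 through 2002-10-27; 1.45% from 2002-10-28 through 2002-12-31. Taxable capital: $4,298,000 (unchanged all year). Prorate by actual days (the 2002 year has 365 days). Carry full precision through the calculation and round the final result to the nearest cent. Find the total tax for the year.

$57,917.02

2002-01-01 to 2002-08-24: 236 days at 1.4% → $4,298,000 × 1.4% × 236/365 = $38,905.7315
2002-08-25 to 2002-10-27: 64 days at 1.05% → $4,298,000 × 1.05% × 64/365 = $7,913.0301
2002-10-28 to 2002-12-31: 65 days at 1.45% → $4,298,000 × 1.45% × 65/365 = $11,098.2603
Total = $57,917.0219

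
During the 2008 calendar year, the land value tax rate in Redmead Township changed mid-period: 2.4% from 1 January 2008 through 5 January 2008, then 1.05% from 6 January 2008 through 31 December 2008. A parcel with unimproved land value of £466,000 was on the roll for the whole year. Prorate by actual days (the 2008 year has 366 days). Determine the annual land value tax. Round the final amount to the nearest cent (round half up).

1 January – 5 January 2008: 5 days at 2.4% → £466,000 × 2.4% × 5/366 = £152.7869
6 January – 31 December 2008: 361 days at 1.05% → £466,000 × 1.05% × 361/366 = £4,826.1557
Total = £4,978.9426

£4,978.94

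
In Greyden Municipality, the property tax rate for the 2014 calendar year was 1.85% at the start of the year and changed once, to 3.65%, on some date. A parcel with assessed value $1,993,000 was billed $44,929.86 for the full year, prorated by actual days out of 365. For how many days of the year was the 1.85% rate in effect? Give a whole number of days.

Let d = days at the first rate; then 365 − d days at the second rate.
$1,993,000 × [1.85%·d + 3.65%·(365−d)] / 365 = $44,929.86
Solving gives d = 283, so the new rate took effect on 11 October 2014.

283 days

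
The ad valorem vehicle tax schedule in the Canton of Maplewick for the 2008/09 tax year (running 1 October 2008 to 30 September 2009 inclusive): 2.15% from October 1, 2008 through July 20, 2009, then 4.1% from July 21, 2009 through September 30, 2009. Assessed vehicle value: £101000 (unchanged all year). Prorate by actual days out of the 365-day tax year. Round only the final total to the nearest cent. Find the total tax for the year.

October 1, 2008 – July 20, 2009: 293 days at 2.15% → £101000 × 2.15% × 293/365 = £1743.1493
July 21 – September 30, 2009: 72 days at 4.1% → £101000 × 4.1% × 72/365 = £816.8548
Total = £2560.0041

£2560.00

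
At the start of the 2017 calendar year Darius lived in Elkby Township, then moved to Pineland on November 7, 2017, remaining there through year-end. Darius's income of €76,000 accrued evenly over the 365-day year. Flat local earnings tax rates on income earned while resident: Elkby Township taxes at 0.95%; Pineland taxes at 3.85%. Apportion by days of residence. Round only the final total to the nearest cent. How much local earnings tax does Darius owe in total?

€1,054.11

Elkby Township, January 1 – November 6, 2017: 310 days → €76,000 × 0.95% × 310/365 = €613.2055
Pineland, November 7 – December 31, 2017: 55 days → €76,000 × 3.85% × 55/365 = €440.9041
Total = €1,054.1096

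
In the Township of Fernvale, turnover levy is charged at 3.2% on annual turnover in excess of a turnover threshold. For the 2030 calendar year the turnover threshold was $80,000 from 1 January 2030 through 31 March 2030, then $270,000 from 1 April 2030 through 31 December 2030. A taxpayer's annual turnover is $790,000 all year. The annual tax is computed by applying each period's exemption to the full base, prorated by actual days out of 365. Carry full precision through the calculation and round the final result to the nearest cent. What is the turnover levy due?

1 January – 31 March 2030: 90 days, exemption $80,000 → ($790,000 − $80,000) × 3.2% × 90/365 = $5,602.1918
1 April – 31 December 2030: 275 days, exemption $270,000 → ($790,000 − $270,000) × 3.2% × 275/365 = $12,536.9863
Total = $18,139.1781

$18,139.18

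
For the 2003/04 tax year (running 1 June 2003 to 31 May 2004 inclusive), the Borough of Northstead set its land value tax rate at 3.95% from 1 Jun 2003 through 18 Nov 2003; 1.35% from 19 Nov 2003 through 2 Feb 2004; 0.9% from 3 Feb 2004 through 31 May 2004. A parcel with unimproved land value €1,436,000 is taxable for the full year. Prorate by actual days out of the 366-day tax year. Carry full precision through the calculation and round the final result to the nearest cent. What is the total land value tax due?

1 Jun – 18 Nov 2003: 171 days at 3.95% → €1,436,000 × 3.95% × 171/366 = €26,501.2623
19 Nov 2003 – 2 Feb 2004: 76 days at 1.35% → €1,436,000 × 1.35% × 76/366 = €4,025.5082
3 Feb – 31 May 2004: 119 days at 0.9% → €1,436,000 × 0.9% × 119/366 = €4,202.0656
Total = €34,728.8361

€34,728.84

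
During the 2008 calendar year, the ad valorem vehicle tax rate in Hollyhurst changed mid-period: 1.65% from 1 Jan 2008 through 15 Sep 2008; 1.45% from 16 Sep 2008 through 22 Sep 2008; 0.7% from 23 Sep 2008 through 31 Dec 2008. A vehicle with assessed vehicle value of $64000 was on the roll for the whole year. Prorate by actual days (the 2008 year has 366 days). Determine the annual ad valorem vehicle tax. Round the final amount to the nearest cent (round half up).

$887.43

1 Jan – 15 Sep 2008: 259 days at 1.65% → $64000 × 1.65% × 259/366 = $747.2787
16 Sep – 22 Sep 2008: 7 days at 1.45% → $64000 × 1.45% × 7/366 = $17.7486
23 Sep – 31 Dec 2008: 100 days at 0.7% → $64000 × 0.7% × 100/366 = $122.4044
Total = $887.4317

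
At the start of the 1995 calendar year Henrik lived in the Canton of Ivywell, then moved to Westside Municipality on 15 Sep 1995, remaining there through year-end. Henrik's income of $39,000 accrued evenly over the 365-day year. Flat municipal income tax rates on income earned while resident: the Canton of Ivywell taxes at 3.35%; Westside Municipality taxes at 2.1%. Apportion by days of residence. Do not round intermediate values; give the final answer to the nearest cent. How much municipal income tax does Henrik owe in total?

The Canton of Ivywell, 1 Jan – 14 Sep 1995: 257 days → $39,000 × 3.35% × 257/365 = $919.9192
Westside Municipality, 15 Sep – 31 Dec 1995: 108 days → $39,000 × 2.1% × 108/365 = $242.3342
Total = $1,162.2534

$1,162.25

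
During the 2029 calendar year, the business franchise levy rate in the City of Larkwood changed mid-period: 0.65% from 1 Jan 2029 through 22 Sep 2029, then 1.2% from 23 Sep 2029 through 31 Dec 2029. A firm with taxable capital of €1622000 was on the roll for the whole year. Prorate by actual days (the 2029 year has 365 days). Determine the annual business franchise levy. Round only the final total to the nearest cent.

1 Jan – 22 Sep 2029: 265 days at 0.65% → €1622000 × 0.65% × 265/365 = €7654.5068
23 Sep – 31 Dec 2029: 100 days at 1.2% → €1622000 × 1.2% × 100/365 = €5332.6027
Total = €12987.1096

€12987.11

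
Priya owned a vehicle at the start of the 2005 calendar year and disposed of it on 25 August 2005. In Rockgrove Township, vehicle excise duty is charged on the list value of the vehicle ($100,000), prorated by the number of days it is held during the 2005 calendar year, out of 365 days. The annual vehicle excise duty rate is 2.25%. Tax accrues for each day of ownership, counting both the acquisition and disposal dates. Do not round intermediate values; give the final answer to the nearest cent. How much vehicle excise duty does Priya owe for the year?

Days held (1 January – 25 August 2005): 237 out of 365
Tax = $100,000 × 2.25% × 237/365 = $1,460.9589

$1,460.96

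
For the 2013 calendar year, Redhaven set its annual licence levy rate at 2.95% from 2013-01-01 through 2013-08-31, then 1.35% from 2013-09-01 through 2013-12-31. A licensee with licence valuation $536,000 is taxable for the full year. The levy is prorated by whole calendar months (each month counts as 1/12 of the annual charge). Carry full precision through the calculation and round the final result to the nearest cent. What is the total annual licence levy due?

$12,953.33

2013-01-01 to 2013-08-31: 8 months at 2.95% → $536,000 × 2.95% × 8/12 = $10,541.3333
2013-09-01 to 2013-12-31: 4 months at 1.35% → $536,000 × 1.35% × 4/12 = $2,412.0000
Total = $12,953.3333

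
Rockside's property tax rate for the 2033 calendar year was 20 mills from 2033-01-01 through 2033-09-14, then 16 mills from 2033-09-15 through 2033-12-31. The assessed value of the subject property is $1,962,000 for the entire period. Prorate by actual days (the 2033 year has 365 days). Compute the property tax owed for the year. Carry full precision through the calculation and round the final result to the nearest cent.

$36,917.85

2033-01-01 to 2033-09-14: 257 days at 20 mills → $1,962,000 × 2% × 257/365 = $27,629.2603
2033-09-15 to 2033-12-31: 108 days at 16 mills → $1,962,000 × 1.6% × 108/365 = $9,288.5918
Total = $36,917.8521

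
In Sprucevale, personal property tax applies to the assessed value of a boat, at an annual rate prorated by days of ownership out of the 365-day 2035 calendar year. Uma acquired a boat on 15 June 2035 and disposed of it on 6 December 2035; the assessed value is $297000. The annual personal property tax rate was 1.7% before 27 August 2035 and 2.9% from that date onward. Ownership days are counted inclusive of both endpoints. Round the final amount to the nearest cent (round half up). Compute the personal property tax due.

$3416.72

15 June – 26 August 2035: 73 days at 1.7% → $297000 × 1.7% × 73/365 = $1009.8000
27 August – 6 December 2035: 102 days at 2.9% → $297000 × 2.9% × 102/365 = $2406.9205
Total = $3416.7205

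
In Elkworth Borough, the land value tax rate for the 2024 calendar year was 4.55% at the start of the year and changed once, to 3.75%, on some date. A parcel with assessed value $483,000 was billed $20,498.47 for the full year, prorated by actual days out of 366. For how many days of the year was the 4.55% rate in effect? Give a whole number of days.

226 days

Let d = days at the first rate; then 366 − d days at the second rate.
$483,000 × [4.55%·d + 3.75%·(366−d)] / 366 = $20,498.47
Solving gives d = 226, so the new rate took effect on 14 August 2024.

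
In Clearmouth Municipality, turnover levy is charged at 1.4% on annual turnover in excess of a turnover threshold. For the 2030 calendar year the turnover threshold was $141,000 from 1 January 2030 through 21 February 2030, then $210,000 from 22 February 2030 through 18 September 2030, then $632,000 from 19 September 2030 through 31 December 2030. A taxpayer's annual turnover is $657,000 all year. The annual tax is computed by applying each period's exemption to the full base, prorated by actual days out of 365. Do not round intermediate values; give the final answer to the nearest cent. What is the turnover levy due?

$4,712.25

1 January – 21 February 2030: 52 days, exemption $141,000 → ($657,000 − $141,000) × 1.4% × 52/365 = $1,029.1726
22 February – 18 September 2030: 209 days, exemption $210,000 → ($657,000 − $210,000) × 1.4% × 209/365 = $3,583.3479
19 September – 31 December 2030: 104 days, exemption $632,000 → ($657,000 − $632,000) × 1.4% × 104/365 = $99.7260
Total = $4,712.2466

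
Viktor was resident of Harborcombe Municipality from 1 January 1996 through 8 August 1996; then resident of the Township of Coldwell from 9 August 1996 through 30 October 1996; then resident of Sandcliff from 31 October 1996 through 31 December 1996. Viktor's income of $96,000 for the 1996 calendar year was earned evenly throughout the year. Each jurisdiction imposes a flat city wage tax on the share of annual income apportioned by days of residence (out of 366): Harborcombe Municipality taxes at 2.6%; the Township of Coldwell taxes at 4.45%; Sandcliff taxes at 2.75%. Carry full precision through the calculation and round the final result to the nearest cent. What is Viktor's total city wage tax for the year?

Harborcombe Municipality, 1 January – 8 August 1996: 221 days → $96,000 × 2.6% × 221/366 = $1,507.1475
The Township of Coldwell, 9 August – 30 October 1996: 83 days → $96,000 × 4.45% × 83/366 = $968.7869
Sandcliff, 31 October – 31 December 1996: 62 days → $96,000 × 2.75% × 62/366 = $447.2131
Total = $2,923.1475

$2,923.15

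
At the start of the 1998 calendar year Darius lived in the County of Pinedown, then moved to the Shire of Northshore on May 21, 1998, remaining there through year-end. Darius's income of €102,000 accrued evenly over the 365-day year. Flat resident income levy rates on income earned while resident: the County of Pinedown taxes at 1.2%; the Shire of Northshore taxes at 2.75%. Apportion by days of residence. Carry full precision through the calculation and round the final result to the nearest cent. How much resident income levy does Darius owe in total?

€2,198.59

The County of Pinedown, January 1 – May 20, 1998: 140 days → €102,000 × 1.2% × 140/365 = €469.4795
The Shire of Northshore, May 21 – December 31, 1998: 225 days → €102,000 × 2.75% × 225/365 = €1,729.1096
Total = €2,198.5890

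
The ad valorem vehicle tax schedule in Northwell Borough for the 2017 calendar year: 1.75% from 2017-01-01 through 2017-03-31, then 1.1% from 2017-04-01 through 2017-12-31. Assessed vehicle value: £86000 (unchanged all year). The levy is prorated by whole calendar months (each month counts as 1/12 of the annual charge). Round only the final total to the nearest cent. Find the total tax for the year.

2017-01-01 to 2017-03-31: 3 months at 1.75% → £86000 × 1.75% × 3/12 = £376.2500
2017-04-01 to 2017-12-31: 9 months at 1.1% → £86000 × 1.1% × 9/12 = £709.5000
Total = £1085.7500

£1085.75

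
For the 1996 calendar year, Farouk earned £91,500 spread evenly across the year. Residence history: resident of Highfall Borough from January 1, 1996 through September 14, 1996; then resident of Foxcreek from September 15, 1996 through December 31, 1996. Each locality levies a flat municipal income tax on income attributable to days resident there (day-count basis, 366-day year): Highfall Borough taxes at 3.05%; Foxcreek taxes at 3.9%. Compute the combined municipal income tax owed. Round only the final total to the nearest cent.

£3,020.25

Highfall Borough, January 1 – September 14, 1996: 258 days → £91,500 × 3.05% × 258/366 = £1,967.2500
Foxcreek, September 15 – December 31, 1996: 108 days → £91,500 × 3.9% × 108/366 = £1,053.0000
Total = £3,020.2500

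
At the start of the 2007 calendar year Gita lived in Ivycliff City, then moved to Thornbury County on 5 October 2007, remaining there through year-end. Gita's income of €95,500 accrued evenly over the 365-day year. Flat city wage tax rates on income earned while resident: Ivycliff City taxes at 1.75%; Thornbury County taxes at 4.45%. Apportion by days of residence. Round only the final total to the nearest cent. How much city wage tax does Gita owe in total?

Ivycliff City, 1 January – 4 October 2007: 277 days → €95,500 × 1.75% × 277/365 = €1,268.3185
Thornbury County, 5 October – 31 December 2007: 88 days → €95,500 × 4.45% × 88/365 = €1,024.5973
Total = €2,292.9158

€2,292.92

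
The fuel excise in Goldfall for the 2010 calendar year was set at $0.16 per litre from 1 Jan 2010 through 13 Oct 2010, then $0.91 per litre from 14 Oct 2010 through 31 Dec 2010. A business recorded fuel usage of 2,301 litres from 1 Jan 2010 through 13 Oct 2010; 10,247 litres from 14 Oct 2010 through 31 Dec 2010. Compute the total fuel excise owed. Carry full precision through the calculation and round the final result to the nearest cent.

1 Jan – 13 Oct 2010: 2,301 litres at $0.16/litre → $368.16
14 Oct – 31 Dec 2010: 10,247 litres at $0.91/litre → $9,324.77

$9,692.93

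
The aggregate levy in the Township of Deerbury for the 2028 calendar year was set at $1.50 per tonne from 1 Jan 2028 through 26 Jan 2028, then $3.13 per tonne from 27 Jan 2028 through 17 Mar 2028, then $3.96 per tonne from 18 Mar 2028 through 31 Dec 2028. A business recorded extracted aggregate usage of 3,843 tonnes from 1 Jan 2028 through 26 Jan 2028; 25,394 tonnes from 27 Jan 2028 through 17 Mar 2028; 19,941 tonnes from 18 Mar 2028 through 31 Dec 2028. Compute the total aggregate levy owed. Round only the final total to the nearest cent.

$164,214.08

1 Jan – 26 Jan 2028: 3,843 tonnes at $1.50/tonne → $5,764.50
27 Jan – 17 Mar 2028: 25,394 tonnes at $3.13/tonne → $79,483.22
18 Mar – 31 Dec 2028: 19,941 tonnes at $3.96/tonne → $78,966.36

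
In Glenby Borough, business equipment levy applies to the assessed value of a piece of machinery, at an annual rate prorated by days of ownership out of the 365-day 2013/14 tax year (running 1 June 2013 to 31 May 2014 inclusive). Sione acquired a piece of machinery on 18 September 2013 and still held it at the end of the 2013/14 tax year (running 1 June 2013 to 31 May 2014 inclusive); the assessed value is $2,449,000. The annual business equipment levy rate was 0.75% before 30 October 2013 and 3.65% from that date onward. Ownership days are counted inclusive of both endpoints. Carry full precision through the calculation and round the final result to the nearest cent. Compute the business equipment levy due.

$54,522.12

18 September – 29 October 2013: 42 days at 0.75% → $2,449,000 × 0.75% × 42/365 = $2,113.5205
30 October 2013 – 31 May 2014: 214 days at 3.65% → $2,449,000 × 3.65% × 214/365 = $52,408.6000
Total = $54,522.1205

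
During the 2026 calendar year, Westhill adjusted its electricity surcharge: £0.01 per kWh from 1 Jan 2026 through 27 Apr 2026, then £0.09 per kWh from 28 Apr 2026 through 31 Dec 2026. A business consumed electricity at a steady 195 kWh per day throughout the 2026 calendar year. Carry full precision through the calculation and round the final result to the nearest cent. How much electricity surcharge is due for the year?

1 Jan – 27 Apr 2026: 117 days × 195 kWh/day = 22,815 kWh at £0.01/kWh → £228.15
28 Apr – 31 Dec 2026: 248 days × 195 kWh/day = 48,360 kWh at £0.09/kWh → £4,352.40

£4,580.55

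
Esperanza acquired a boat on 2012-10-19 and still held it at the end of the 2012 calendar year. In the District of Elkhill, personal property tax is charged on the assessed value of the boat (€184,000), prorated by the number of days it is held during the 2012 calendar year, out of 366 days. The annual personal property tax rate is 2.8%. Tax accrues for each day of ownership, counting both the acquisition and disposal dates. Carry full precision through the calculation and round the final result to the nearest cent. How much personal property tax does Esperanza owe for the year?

€1,041.66

Days held (2012-10-19 to 2012-12-31): 74 out of 366
Tax = €184,000 × 2.8% × 74/366 = €1,041.6612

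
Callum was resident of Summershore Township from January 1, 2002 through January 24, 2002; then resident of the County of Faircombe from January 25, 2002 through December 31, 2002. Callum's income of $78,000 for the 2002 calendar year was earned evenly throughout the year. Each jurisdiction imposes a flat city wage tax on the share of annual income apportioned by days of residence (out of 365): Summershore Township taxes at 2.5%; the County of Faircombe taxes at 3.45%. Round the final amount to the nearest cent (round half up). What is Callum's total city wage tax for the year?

Summershore Township, January 1 – January 24, 2002: 24 days → $78,000 × 2.5% × 24/365 = $128.2192
The County of Faircombe, January 25 – December 31, 2002: 341 days → $78,000 × 3.45% × 341/365 = $2,514.0575
Total = $2,642.2767

$2,642.28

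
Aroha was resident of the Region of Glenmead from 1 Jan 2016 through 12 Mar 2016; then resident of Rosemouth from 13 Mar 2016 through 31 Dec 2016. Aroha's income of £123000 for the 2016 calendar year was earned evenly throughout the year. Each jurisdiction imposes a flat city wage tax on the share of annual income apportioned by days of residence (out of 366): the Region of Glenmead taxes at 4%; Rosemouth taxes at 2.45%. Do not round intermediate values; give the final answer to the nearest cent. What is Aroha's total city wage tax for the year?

£3388.55

The Region of Glenmead, 1 Jan – 12 Mar 2016: 72 days → £123000 × 4% × 72/366 = £967.8689
Rosemouth, 13 Mar – 31 Dec 2016: 294 days → £123000 × 2.45% × 294/366 = £2420.6803
Total = £3388.5492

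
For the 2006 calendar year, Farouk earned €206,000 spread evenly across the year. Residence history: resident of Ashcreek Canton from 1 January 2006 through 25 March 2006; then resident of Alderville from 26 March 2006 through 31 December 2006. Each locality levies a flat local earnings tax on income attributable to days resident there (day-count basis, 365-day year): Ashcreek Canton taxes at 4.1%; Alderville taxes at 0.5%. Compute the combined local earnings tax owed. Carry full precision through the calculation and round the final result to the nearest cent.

€2,736.70

Ashcreek Canton, 1 January – 25 March 2006: 84 days → €206,000 × 4.1% × 84/365 = €1,943.7370
Alderville, 26 March – 31 December 2006: 281 days → €206,000 × 0.5% × 281/365 = €792.9589
Total = €2,736.6959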